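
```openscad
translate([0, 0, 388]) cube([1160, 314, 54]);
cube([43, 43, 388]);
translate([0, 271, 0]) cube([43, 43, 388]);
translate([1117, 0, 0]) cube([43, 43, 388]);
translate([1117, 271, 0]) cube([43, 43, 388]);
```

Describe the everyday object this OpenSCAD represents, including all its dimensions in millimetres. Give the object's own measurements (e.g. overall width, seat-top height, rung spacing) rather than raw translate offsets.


A long wooden bench with a 1160 mm (x) × 314 mm (y) seat, 54 mm thick, its top surface 442 mm above the floor. Four 43 mm square legs at the seat corners, flush with the edges, run from z = 0 to the seat underside.


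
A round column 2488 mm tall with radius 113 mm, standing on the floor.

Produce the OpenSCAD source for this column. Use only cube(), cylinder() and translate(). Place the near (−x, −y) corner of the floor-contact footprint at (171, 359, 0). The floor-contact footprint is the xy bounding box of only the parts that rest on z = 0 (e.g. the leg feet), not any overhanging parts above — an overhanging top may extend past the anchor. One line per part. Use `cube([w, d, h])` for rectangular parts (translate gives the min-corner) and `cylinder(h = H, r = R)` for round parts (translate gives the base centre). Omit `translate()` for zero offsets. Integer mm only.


translate([284, 472, 0]) cylinder(h = 2488, r = 113);


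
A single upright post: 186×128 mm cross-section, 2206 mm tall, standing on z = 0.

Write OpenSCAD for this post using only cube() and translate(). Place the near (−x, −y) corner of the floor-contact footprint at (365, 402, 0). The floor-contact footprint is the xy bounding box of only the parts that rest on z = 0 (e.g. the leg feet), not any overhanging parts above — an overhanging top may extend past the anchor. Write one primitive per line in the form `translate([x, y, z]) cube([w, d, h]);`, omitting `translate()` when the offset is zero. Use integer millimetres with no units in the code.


translate([365, 402, 0]) cube([186, 128, 2206]);


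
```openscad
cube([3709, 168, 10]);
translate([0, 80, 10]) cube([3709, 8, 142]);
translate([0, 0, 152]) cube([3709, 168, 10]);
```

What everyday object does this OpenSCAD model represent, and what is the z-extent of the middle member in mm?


An I-beam. The web height is 142 mm.

Two wide flanges with a thin centred web — an I-beam. Overall 162 mm minus two 10 mm flanges gives a web of 162 − 2·10 = 142 mm.


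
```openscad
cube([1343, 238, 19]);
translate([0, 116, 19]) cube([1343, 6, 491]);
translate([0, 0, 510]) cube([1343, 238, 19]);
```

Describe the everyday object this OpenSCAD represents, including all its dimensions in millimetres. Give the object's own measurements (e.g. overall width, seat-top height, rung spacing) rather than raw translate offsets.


An I-beam lying along x, 1343 mm long. Overall section height 529 mm. Two flanges 238 mm wide (y) and 19 mm thick, one on the floor and one at the top; a web 6 mm thick runs between them, centred on the flange width.


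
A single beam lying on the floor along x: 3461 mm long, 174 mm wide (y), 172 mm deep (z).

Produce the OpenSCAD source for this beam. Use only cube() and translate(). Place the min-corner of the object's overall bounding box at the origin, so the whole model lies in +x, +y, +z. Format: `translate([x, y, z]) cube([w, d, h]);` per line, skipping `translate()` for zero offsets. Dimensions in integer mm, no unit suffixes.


cube([3461, 174, 172]);


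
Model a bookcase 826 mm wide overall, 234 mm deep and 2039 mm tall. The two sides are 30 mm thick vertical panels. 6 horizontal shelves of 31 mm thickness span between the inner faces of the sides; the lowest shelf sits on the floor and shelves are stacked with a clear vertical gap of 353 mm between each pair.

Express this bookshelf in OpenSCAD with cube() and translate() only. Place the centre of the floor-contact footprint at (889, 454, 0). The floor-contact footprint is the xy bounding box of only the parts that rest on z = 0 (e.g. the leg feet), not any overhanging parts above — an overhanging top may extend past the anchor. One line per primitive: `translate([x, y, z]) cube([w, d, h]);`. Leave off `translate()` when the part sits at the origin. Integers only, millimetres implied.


translate([476, 337, 0]) cube([30, 234, 2039]);
translate([1272, 337, 0]) cube([30, 234, 2039]);
translate([506, 337, 0]) cube([766, 234, 31]);
translate([506, 337, 384]) cube([766, 234, 31]);
translate([506, 337, 768]) cube([766, 234, 31]);
translate([506, 337, 1152]) cube([766, 234, 31]);
translate([506, 337, 1536]) cube([766, 234, 31]);
translate([506, 337, 1920]) cube([766, 234, 31]);


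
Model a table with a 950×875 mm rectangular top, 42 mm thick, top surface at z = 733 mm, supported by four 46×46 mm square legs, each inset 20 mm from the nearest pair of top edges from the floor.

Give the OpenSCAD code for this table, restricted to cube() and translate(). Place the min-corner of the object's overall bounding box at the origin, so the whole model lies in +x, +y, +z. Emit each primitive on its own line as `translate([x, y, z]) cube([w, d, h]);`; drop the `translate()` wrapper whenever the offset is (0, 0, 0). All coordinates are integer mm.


translate([0, 0, 691]) cube([950, 875, 42]);
translate([20, 20, 0]) cube([46, 46, 691]);
translate([884, 20, 0]) cube([46, 46, 691]);
translate([20, 809, 0]) cube([46, 46, 691]);
translate([884, 809, 0]) cube([46, 46, 691]);


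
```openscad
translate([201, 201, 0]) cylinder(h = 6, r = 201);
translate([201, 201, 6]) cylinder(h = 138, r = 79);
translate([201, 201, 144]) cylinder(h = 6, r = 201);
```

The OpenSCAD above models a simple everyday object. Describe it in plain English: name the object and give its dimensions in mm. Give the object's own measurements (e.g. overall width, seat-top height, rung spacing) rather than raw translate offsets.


A spool: two coaxial disc flanges of radius 201 mm and thickness 6 mm, joined by a core cylinder of radius 79 mm and height 138 mm. The lower flange rests on z = 0 and the three cylinders share a vertical axis.


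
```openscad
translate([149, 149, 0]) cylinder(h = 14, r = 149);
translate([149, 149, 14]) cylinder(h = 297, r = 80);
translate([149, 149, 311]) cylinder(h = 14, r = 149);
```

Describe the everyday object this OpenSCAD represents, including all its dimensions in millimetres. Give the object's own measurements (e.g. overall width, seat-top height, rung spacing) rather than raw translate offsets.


A spool: two coaxial disc flanges of radius 149 mm and thickness 14 mm, joined by a core cylinder of radius 80 mm and height 297 mm. The lower flange rests on z = 0 and the three cylinders share a vertical axis.


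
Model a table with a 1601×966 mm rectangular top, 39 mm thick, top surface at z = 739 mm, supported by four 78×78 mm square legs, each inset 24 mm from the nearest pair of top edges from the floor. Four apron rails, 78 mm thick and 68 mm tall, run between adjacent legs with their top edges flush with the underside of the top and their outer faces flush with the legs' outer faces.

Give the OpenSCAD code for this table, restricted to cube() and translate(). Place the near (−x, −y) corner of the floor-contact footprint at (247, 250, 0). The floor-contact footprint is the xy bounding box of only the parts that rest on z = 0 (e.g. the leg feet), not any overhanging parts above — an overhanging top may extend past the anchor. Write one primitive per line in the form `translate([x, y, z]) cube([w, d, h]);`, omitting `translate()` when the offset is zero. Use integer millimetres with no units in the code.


translate([223, 226, 700]) cube([1601, 966, 39]);
translate([247, 250, 0]) cube([78, 78, 700]);
translate([1722, 250, 0]) cube([78, 78, 700]);
translate([247, 1090, 0]) cube([78, 78, 700]);
translate([1722, 1090, 0]) cube([78, 78, 700]);
translate([325, 250, 632]) cube([1397, 78, 68]);
translate([325, 1090, 632]) cube([1397, 78, 68]);
translate([247, 328, 632]) cube([78, 762, 68]);
translate([1722, 328, 632]) cube([78, 762, 68]);


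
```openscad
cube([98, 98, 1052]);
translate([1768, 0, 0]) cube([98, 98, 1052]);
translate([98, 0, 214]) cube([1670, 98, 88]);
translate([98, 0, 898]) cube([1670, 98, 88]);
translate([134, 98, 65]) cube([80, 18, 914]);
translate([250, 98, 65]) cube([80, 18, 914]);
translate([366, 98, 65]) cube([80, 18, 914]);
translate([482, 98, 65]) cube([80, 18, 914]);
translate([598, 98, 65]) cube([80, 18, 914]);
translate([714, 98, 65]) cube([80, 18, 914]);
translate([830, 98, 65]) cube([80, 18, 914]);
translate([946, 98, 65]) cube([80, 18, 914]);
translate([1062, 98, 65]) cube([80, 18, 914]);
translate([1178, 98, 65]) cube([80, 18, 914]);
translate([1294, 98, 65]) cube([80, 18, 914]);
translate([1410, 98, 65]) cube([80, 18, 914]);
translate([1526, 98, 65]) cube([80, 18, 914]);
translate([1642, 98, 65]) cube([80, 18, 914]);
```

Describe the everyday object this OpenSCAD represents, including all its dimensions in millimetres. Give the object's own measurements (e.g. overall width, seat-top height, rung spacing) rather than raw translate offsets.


A fence section. Two 98×98 mm posts, 1052 mm tall, stand on the floor with a clear span of 1670 mm between their inner faces. Two horizontal rails of 98×88 mm section span the gap between the posts with their undersides at z = 214 mm and z = 898 mm, flush with the posts' −y face. 14 pickets, each 80 mm wide, 18 mm thick and 914 mm tall, are fixed to the +y face of the rails with their bottoms at z = 65 mm, spaced across the span with a 36 mm gap after the −x post and between neighbouring pickets, with 46 mm left before the +x post.


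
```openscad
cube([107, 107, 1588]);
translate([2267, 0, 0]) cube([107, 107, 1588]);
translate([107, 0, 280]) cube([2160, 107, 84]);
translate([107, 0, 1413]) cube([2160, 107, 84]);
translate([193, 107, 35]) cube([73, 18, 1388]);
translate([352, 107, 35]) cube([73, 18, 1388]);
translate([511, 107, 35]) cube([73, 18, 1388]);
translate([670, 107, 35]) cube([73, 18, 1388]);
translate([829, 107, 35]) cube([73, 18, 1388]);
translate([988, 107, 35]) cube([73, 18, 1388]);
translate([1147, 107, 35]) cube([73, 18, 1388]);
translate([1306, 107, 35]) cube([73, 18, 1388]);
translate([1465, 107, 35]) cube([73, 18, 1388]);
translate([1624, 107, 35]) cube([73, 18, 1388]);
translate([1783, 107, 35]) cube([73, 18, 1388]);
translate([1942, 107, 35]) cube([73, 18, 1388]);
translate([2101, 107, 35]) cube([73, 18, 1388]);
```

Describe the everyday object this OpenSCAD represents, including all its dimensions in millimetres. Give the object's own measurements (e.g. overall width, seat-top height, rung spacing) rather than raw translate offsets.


A fence section. Two 107×107 mm posts, 1588 mm tall, stand on the floor with a clear span of 2160 mm between their inner faces. Two horizontal rails of 107×84 mm section span the gap between the posts with their undersides at z = 280 mm and z = 1413 mm, flush with the posts' −y face. 13 pickets, each 73 mm wide, 18 mm thick and 1388 mm tall, are fixed to the +y face of the rails with their bottoms at z = 35 mm, spaced across the span with a 86 mm gap after the −x post and between neighbouring pickets, with 93 mm left before the +x post.


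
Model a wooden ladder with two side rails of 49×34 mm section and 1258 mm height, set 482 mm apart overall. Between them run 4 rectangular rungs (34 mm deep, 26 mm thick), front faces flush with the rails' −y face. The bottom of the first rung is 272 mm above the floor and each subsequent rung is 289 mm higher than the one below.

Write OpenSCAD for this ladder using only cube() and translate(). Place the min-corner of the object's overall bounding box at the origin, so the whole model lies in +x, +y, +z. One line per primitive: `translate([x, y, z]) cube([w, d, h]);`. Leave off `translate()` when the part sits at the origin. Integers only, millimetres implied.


cube([49, 34, 1258]);
translate([433, 0, 0]) cube([49, 34, 1258]);
translate([49, 0, 272]) cube([384, 34, 26]);
translate([49, 0, 561]) cube([384, 34, 26]);
translate([49, 0, 850]) cube([384, 34, 26]);
translate([49, 0, 1139]) cube([384, 34, 26]);


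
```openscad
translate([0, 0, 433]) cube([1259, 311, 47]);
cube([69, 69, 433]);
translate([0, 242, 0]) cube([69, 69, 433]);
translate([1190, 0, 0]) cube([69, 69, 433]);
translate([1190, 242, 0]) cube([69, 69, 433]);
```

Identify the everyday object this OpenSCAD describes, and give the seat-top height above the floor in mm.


A bench. The seat-top height is 480 mm.

A long slab on four corner posts — a bench. The slab sits at z = 433 with thickness 47, so the top is 433 + 47 = 480 mm.


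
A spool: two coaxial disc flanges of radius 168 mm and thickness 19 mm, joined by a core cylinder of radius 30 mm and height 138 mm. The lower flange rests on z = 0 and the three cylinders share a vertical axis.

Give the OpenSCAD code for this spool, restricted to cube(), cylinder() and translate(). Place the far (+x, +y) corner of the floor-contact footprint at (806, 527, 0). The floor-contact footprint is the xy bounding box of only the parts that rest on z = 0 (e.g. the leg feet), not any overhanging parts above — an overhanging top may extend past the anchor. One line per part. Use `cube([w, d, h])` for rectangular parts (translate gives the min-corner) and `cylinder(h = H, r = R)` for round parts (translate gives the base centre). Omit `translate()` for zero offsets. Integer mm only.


translate([638, 359, 0]) cylinder(h = 19, r = 168);
translate([638, 359, 19]) cylinder(h = 138, r = 30);
translate([638, 359, 157]) cylinder(h = 19, r = 168);


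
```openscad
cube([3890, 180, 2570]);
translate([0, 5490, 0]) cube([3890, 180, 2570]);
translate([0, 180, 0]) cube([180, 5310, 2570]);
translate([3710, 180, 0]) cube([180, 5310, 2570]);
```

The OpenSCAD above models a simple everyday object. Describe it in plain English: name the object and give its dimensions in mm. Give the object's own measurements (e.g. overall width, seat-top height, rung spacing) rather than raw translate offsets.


The wall frame of a small rectangular building: four walls, each 2570 mm tall and 180 mm thick, enclosing a footprint 3890 mm (x) by 5670 mm (y) outside-to-outside, with no floor or roof. The front and back walls (the −y and +y sides) span the full width; the two side walls fit between them.


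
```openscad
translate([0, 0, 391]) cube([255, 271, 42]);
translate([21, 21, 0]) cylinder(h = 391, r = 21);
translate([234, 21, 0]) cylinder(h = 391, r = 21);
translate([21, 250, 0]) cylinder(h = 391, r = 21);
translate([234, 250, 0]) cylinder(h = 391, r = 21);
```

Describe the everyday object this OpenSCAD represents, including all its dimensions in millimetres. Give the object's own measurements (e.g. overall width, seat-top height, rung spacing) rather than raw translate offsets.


A simple wooden stool: a rectangular seat 255 mm (x) by 271 mm (y), 42 mm thick, top face at z = 433 mm, on four round legs, each 42 mm in diameter. The legs rest on z = 0, each leg's axis is inset half a diameter from the nearest pair of seat edges (so the leg's bounding box is flush with the corner).


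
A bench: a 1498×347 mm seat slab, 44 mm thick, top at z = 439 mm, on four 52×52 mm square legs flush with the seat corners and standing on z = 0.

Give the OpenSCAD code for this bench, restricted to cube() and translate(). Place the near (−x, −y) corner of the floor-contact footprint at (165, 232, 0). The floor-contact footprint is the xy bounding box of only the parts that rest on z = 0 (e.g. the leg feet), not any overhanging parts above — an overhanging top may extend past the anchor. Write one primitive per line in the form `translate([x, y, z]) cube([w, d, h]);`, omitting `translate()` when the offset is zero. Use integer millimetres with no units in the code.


translate([165, 232, 395]) cube([1498, 347, 44]);
translate([165, 232, 0]) cube([52, 52, 395]);
translate([165, 527, 0]) cube([52, 52, 395]);
translate([1611, 232, 0]) cube([52, 52, 395]);
translate([1611, 527, 0]) cube([52, 52, 395]);


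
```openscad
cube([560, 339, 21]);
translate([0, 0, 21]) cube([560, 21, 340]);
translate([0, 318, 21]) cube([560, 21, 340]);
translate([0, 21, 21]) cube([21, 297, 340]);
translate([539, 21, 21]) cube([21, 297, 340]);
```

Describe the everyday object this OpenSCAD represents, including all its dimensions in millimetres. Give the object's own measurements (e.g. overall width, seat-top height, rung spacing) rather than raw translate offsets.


An open-topped rectangular box: outside dimensions 560×339×361 mm, with a uniform wall and base thickness of 21 mm. The base is a full 560×339 slab on the floor; four walls sit on top of the base. The front and back walls (the −y and +y sides) span the full width; the two side walls fit between them.


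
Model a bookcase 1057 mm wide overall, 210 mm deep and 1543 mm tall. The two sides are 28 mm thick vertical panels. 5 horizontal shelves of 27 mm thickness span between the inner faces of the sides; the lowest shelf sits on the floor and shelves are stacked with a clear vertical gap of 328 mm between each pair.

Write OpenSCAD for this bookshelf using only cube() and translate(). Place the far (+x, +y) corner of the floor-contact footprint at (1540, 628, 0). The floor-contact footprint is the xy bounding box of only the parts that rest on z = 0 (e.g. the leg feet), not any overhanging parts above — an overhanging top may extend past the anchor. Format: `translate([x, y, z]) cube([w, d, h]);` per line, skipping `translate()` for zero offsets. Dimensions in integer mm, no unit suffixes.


translate([483, 418, 0]) cube([28, 210, 1543]);
translate([1512, 418, 0]) cube([28, 210, 1543]);
translate([511, 418, 0]) cube([1001, 210, 27]);
translate([511, 418, 355]) cube([1001, 210, 27]);
translate([511, 418, 710]) cube([1001, 210, 27]);
translate([511, 418, 1065]) cube([1001, 210, 27]);
translate([511, 418, 1420]) cube([1001, 210, 27]);


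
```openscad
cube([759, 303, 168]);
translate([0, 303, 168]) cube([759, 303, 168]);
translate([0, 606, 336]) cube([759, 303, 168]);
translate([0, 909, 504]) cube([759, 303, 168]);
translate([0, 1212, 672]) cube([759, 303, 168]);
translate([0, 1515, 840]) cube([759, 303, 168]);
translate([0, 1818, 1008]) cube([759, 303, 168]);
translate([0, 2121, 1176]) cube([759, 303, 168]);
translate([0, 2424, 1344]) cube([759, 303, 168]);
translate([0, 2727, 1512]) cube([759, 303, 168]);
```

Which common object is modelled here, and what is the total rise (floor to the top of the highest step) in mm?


A staircase. The total rise is 1680 mm.

10 identical blocks, each offset up and back from the previous — a staircase. Each step is 168 mm tall and there are 10 of them, so the total rise is 10 × 168 = 1680 mm.


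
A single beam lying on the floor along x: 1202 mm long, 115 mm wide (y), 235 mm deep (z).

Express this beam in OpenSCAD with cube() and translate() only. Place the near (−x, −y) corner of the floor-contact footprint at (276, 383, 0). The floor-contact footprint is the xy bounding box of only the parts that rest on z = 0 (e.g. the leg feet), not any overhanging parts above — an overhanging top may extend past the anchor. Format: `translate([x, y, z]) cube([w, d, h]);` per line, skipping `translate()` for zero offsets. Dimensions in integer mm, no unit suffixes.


translate([276, 383, 0]) cube([1202, 115, 235]);


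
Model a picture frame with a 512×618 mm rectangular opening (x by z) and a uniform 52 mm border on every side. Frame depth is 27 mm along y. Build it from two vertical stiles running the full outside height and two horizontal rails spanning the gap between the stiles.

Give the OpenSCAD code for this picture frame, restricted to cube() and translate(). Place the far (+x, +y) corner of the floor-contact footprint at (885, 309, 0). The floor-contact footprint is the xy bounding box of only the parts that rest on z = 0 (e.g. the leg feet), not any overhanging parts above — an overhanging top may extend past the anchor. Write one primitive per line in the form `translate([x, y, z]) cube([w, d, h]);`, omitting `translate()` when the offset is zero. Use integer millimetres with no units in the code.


translate([269, 282, 0]) cube([52, 27, 722]);
translate([833, 282, 0]) cube([52, 27, 722]);
translate([321, 282, 0]) cube([512, 27, 52]);
translate([321, 282, 670]) cube([512, 27, 52]);


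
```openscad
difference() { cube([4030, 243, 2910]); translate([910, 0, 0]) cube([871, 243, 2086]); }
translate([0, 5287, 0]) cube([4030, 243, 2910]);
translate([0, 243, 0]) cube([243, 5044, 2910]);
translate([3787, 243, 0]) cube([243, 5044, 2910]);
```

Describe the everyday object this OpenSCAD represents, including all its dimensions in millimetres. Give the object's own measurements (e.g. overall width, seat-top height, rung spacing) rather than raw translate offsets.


A single room: four walls, each 2910 mm tall and 243 mm thick, enclosing an outside footprint 4030×5530 mm (x × y), no floor or roof. The front and back walls (−y and +y sides) run the full x-width; the side walls fit between their inner faces. A door opening 871 mm wide and 2086 mm tall is cut through the front wall from the floor up, its −x edge 910 mm from the wall's −x end.


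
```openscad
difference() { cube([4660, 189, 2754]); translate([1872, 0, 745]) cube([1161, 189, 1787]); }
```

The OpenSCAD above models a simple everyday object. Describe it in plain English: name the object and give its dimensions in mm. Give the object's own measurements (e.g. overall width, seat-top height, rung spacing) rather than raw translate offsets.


A wall 4660 mm long (x), 189 mm thick (y), 2754 mm tall, with a rectangular window opening cut through it. The opening is 1161 mm wide and 1787 mm tall; its sill is at z = 745 mm and its near (−x) edge is 1872 mm from the wall's −x end. The opening passes through the full wall thickness.


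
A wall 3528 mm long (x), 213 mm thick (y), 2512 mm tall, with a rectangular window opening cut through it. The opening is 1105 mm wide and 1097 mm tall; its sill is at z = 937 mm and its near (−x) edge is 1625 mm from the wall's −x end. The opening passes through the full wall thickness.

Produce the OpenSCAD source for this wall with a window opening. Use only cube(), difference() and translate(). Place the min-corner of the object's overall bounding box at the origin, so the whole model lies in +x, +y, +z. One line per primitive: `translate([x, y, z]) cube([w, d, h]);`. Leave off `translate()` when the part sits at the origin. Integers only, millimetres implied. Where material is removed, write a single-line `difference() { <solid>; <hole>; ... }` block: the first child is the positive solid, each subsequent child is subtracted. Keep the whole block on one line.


difference() { cube([3528, 213, 2512]); translate([1625, 0, 937]) cube([1105, 213, 1097]); }


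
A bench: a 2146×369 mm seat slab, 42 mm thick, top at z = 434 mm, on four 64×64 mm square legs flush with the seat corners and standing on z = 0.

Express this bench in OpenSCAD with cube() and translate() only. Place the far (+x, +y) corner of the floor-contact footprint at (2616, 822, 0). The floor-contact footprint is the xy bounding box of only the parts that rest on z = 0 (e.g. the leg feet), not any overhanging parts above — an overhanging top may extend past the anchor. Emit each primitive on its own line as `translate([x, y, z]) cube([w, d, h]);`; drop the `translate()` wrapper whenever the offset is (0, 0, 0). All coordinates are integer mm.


translate([470, 453, 392]) cube([2146, 369, 42]);
translate([470, 453, 0]) cube([64, 64, 392]);
translate([470, 758, 0]) cube([64, 64, 392]);
translate([2552, 453, 0]) cube([64, 64, 392]);
translate([2552, 758, 0]) cube([64, 64, 392]);


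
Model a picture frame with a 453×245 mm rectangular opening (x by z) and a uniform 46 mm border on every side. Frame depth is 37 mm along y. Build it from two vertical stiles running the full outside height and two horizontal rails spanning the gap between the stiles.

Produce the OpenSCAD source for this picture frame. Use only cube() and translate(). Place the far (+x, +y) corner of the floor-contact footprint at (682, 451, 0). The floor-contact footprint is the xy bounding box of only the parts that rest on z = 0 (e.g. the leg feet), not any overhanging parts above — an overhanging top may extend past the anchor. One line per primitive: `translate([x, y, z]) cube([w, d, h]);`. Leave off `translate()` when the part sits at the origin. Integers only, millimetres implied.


translate([137, 414, 0]) cube([46, 37, 337]);
translate([636, 414, 0]) cube([46, 37, 337]);
translate([183, 414, 0]) cube([453, 37, 46]);
translate([183, 414, 291]) cube([453, 37, 46]);


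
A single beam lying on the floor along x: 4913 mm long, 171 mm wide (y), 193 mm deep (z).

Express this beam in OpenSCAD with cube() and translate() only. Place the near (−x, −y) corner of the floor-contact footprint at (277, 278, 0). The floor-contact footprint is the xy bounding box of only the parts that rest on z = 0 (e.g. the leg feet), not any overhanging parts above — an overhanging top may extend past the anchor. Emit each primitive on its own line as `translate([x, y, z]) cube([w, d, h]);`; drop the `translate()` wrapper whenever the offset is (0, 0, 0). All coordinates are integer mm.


translate([277, 278, 0]) cube([4913, 171, 193]);


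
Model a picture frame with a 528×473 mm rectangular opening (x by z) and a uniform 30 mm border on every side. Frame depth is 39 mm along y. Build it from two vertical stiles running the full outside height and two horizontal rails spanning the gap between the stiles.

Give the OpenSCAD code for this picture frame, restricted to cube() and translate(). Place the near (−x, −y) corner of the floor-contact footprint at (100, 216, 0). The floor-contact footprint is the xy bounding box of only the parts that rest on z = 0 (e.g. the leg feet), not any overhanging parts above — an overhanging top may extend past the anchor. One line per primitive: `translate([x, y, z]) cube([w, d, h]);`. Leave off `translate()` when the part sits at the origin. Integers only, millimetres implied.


translate([100, 216, 0]) cube([30, 39, 533]);
translate([658, 216, 0]) cube([30, 39, 533]);
translate([130, 216, 0]) cube([528, 39, 30]);
translate([130, 216, 503]) cube([528, 39, 30]);


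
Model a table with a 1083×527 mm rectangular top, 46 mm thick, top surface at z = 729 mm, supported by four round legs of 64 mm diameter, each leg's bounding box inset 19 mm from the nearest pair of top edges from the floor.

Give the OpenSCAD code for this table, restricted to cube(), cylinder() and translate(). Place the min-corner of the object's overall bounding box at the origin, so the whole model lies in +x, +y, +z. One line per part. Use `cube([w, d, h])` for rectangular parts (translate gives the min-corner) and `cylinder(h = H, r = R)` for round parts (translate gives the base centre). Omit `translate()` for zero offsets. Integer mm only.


translate([0, 0, 683]) cube([1083, 527, 46]);
translate([51, 51, 0]) cylinder(h = 683, r = 32);
translate([1032, 51, 0]) cylinder(h = 683, r = 32);
translate([51, 476, 0]) cylinder(h = 683, r = 32);
translate([1032, 476, 0]) cylinder(h = 683, r = 32);


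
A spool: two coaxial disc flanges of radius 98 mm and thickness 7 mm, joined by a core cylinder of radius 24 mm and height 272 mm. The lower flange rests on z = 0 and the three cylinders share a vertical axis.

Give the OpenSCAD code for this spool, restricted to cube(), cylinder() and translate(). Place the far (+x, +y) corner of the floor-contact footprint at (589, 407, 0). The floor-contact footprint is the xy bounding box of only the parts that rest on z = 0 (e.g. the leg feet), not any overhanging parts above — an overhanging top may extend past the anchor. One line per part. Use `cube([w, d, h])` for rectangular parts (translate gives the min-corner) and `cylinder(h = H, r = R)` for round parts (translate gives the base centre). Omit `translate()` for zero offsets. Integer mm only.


translate([491, 309, 0]) cylinder(h = 7, r = 98);
translate([491, 309, 7]) cylinder(h = 272, r = 24);
translate([491, 309, 279]) cylinder(h = 7, r = 98);


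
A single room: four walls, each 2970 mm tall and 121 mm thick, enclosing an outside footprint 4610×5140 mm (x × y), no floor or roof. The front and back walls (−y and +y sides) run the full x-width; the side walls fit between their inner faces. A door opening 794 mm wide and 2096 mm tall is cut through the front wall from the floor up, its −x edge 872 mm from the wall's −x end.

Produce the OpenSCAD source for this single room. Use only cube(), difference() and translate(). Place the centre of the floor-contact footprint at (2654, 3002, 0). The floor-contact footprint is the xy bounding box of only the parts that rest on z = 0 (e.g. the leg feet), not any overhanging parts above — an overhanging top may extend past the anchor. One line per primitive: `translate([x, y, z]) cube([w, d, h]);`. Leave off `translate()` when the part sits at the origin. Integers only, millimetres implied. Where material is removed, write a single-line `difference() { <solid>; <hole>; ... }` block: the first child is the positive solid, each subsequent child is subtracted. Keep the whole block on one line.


difference() { translate([349, 432, 0]) cube([4610, 121, 2970]); translate([1221, 432, 0]) cube([794, 121, 2096]); }
translate([349, 5451, 0]) cube([4610, 121, 2970]);
translate([349, 553, 0]) cube([121, 4898, 2970]);
translate([4838, 553, 0]) cube([121, 4898, 2970]);


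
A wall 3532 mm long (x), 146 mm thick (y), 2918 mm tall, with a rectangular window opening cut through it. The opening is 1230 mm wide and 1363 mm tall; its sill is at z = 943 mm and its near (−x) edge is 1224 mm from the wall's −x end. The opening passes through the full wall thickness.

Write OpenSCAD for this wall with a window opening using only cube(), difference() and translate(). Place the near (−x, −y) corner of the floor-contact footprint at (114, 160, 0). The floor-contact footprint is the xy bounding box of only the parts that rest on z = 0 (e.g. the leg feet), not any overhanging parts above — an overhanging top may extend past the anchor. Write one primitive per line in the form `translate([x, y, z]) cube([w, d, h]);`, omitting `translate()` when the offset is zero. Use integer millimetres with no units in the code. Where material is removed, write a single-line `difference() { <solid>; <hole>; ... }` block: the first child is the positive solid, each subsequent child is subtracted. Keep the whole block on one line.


difference() { translate([114, 160, 0]) cube([3532, 146, 2918]); translate([1338, 160, 943]) cube([1230, 146, 1363]); }


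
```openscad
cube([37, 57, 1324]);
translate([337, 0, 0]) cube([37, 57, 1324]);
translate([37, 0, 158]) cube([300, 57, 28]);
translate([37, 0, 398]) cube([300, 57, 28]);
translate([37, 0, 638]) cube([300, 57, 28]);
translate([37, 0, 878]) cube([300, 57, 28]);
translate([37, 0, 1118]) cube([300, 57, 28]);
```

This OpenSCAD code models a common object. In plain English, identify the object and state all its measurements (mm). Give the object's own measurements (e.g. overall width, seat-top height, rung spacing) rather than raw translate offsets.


A straight ladder. Two 37×57 mm vertical rails, 1324 mm tall, stand 374 mm apart (outside-to-outside) with their front faces coplanar on the −y side. 5 rungs, each 57 mm deep and 28 mm tall, span between the inner faces of the rails, front faces flush with the rails. The lowest rung's underside is at z = 158 mm and rungs are spaced 240 mm apart (underside to underside).


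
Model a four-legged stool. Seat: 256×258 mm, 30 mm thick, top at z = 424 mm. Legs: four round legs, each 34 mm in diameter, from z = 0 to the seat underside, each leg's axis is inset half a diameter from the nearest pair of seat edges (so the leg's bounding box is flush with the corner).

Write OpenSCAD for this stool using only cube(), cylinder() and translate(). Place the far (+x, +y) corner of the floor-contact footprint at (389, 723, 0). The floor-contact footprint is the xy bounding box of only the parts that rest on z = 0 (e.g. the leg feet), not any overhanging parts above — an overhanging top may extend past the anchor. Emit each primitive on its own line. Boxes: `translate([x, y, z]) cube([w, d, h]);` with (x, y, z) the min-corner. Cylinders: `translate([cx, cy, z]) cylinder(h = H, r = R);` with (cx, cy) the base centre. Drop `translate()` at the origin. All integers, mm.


translate([133, 465, 394]) cube([256, 258, 30]);
translate([150, 482, 0]) cylinder(h = 394, r = 17);
translate([372, 482, 0]) cylinder(h = 394, r = 17);
translate([150, 706, 0]) cylinder(h = 394, r = 17);
translate([372, 706, 0]) cylinder(h = 394, r = 17);


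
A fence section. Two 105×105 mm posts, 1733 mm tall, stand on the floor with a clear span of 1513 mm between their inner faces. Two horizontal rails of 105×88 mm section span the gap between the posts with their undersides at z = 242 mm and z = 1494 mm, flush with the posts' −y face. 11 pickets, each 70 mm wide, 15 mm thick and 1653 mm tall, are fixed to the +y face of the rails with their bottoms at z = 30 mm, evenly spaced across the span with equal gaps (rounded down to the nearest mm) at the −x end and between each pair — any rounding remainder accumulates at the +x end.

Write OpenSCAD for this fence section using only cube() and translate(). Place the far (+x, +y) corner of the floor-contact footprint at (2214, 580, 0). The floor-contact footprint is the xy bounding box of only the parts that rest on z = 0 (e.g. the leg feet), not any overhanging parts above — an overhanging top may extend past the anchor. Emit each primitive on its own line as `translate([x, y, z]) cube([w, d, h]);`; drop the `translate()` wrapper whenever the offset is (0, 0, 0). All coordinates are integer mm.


translate([491, 475, 0]) cube([105, 105, 1733]);
translate([2109, 475, 0]) cube([105, 105, 1733]);
translate([596, 475, 242]) cube([1513, 105, 88]);
translate([596, 475, 1494]) cube([1513, 105, 88]);
translate([657, 580, 30]) cube([70, 15, 1653]);
translate([788, 580, 30]) cube([70, 15, 1653]);
translate([919, 580, 30]) cube([70, 15, 1653]);
translate([1050, 580, 30]) cube([70, 15, 1653]);
translate([1181, 580, 30]) cube([70, 15, 1653]);
translate([1312, 580, 30]) cube([70, 15, 1653]);
translate([1443, 580, 30]) cube([70, 15, 1653]);
translate([1574, 580, 30]) cube([70, 15, 1653]);
translate([1705, 580, 30]) cube([70, 15, 1653]);
translate([1836, 580, 30]) cube([70, 15, 1653]);
translate([1967, 580, 30]) cube([70, 15, 1653]);


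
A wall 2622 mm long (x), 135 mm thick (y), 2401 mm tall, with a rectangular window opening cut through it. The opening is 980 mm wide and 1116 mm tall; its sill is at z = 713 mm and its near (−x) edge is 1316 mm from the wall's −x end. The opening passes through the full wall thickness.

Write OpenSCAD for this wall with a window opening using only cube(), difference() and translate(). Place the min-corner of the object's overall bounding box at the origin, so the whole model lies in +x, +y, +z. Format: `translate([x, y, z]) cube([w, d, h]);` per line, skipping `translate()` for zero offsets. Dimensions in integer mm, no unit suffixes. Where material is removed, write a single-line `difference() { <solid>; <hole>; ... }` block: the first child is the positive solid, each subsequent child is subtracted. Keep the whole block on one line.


difference() { cube([2622, 135, 2401]); translate([1316, 0, 713]) cube([980, 135, 1116]); }


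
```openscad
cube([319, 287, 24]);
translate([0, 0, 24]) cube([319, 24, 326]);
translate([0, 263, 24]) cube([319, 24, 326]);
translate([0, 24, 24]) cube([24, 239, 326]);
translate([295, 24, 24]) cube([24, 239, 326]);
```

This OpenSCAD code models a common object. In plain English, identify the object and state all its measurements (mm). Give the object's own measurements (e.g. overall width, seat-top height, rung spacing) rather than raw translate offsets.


An open-topped rectangular box: outside dimensions 319×287×350 mm, with a uniform wall and base thickness of 24 mm. The base is a full 319×287 slab on the floor; four walls sit on top of the base. The front and back walls (the −y and +y sides) span the full width; the two side walls fit between them.


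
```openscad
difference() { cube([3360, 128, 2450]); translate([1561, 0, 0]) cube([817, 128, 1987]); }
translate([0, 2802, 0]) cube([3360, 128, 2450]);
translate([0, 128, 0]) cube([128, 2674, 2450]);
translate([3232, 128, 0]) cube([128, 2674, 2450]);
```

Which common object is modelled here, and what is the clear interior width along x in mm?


A single room. The interior width is 3104 mm.

Four walls enclosing a rectangle with a door in the front wall — a room. Outside width 3360 minus two 128 mm walls gives 3104 mm.


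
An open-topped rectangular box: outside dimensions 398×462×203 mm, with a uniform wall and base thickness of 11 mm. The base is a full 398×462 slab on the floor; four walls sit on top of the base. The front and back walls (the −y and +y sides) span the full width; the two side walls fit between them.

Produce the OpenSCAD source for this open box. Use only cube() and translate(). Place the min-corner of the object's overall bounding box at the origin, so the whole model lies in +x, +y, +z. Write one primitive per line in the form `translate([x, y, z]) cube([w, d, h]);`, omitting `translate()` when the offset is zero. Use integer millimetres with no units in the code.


cube([398, 462, 11]);
translate([0, 0, 11]) cube([398, 11, 192]);
translate([0, 451, 11]) cube([398, 11, 192]);
translate([0, 11, 11]) cube([11, 440, 192]);
translate([387, 11, 11]) cube([11, 440, 192]);


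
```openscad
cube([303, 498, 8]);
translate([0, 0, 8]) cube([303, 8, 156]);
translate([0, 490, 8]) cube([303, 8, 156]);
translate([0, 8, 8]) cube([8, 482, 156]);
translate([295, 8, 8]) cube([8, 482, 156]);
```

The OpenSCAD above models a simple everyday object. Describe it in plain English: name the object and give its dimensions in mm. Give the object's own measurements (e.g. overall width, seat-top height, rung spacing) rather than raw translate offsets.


An open-topped rectangular box: outside dimensions 303×498×164 mm, with a uniform wall and base thickness of 8 mm. The base is a full 303×498 slab on the floor; four walls sit on top of the base. The front and back walls (the −y and +y sides) span the full width; the two side walls fit between them.


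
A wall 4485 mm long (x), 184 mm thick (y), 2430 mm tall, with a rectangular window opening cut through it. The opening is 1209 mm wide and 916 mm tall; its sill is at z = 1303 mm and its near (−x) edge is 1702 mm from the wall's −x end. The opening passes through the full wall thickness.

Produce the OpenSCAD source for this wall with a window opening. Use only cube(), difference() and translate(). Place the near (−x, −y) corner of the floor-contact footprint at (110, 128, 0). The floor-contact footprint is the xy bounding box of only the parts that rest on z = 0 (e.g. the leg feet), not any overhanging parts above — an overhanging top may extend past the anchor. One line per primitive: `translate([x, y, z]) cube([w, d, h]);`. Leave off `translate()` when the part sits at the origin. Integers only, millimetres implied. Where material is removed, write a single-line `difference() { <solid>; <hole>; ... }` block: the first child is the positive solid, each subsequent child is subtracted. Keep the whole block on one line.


difference() { translate([110, 128, 0]) cube([4485, 184, 2430]); translate([1812, 128, 1303]) cube([1209, 184, 916]); }


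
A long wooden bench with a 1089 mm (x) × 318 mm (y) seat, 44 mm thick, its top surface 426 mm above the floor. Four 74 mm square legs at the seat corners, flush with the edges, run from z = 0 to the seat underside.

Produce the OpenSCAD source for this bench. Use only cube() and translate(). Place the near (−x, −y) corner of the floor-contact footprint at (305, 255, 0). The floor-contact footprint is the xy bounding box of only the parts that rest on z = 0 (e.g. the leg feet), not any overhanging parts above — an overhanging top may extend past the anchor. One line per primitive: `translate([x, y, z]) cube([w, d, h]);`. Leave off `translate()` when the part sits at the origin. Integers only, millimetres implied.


// leg_h = 426 − 44 = 382
translate([305, 255, 382]) cube([1089, 318, 44]);
translate([305, 255, 0]) cube([74, 74, 382]);
translate([305, 499, 0]) cube([74, 74, 382]);
translate([1320, 255, 0]) cube([74, 74, 382]);
translate([1320, 499, 0]) cube([74, 74, 382]);
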